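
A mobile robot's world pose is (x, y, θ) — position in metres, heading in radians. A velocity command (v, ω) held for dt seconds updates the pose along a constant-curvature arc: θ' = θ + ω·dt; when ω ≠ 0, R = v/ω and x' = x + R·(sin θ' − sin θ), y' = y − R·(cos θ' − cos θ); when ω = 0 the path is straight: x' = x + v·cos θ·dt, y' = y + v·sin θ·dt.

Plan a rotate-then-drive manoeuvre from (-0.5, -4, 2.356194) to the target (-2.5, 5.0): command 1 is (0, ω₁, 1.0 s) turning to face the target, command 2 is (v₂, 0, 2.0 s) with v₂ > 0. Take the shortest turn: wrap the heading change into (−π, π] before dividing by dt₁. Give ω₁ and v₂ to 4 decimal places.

ω₁ = -0.5667, v₂ = 4.6098

heading to target = atan2(5−-4, -2.5−-0.5) = 1.7895
Δθ = wrap(1.7895 − 2.3562) = -0.5667; ω₁ = Δθ/dt₁ = -0.5667
distance = √((-2.5−-0.5)² + (5−-4)²) = 9.2195; v₂ = distance/dt₂ = 4.6098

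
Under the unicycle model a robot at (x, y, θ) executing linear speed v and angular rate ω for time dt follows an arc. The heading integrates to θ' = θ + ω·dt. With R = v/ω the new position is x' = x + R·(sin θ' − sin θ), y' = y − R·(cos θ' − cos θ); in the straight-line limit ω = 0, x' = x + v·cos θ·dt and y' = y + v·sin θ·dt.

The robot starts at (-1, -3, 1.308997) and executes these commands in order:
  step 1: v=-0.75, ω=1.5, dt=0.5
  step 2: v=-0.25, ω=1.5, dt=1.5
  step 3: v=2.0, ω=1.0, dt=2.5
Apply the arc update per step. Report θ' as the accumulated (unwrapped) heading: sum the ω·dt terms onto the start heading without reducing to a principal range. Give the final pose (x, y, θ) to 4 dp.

(2.1852, -5.8661, 6.8090)

step 1: θ'=2.0590 (R=-0.5000) → pose (-0.9586, -3.3639, 2.0590)
step 2: θ'=4.3090 (R=-0.1667) → pose (-0.6581, -3.3512, 4.3090)
step 3: θ'=6.8090 (R=2.0000) → pose (2.1852, -5.8661, 6.8090)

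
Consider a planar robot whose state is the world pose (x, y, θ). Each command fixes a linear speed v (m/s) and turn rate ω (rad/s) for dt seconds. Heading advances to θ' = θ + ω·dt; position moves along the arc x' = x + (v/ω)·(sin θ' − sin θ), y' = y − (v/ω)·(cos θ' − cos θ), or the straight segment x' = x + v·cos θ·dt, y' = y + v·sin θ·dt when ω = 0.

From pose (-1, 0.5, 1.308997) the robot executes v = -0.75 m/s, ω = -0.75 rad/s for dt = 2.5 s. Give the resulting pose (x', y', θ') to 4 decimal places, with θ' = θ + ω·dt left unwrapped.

(-2.5022, -0.0852, -0.5660)

θ' = 1.3090 + -0.75·2.5 = -0.5660
R = v/ω = -0.75/-0.75 = 1.0000
x' = -1 + 1.0000·(sin -0.5660 − sin 1.3090) = -2.5022
y' = 0.5 − 1.0000·(cos -0.5660 − cos 1.3090) = -0.0852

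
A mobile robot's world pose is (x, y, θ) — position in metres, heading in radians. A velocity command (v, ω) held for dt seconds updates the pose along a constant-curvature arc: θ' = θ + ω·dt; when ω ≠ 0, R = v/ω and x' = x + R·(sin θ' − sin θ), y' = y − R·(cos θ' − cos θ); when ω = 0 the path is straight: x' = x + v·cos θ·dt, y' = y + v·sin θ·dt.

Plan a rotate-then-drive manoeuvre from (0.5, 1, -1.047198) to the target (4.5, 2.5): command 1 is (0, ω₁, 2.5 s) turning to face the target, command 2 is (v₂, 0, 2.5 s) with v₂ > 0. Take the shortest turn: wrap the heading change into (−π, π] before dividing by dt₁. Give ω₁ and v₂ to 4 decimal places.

ω₁ = 0.5624, v₂ = 1.7088

heading to target = atan2(2.5−1, 4.5−0.5) = 0.3588
Δθ = wrap(0.3588 − -1.0472) = 1.4060; ω₁ = Δθ/dt₁ = 0.5624
distance = √((4.5−0.5)² + (2.5−1)²) = 4.2720; v₂ = distance/dt₂ = 1.7088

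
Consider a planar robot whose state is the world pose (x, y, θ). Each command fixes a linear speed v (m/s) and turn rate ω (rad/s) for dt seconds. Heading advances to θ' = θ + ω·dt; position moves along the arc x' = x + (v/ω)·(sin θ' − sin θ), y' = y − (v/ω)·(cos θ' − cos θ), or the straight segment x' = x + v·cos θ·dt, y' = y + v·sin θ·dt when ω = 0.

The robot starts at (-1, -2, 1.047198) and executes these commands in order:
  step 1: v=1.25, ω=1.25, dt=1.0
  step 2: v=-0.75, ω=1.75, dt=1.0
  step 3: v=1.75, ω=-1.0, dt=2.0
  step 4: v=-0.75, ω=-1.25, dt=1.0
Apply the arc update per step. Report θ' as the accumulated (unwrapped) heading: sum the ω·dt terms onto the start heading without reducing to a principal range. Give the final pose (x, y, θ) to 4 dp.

(-3.4969, -1.2325, 0.7972)

step 1: θ'=2.2972 (R=1.0000) → pose (-1.1185, -0.8358, 2.2972)
step 2: θ'=4.0472 (R=-0.4286) → pose (-0.4609, -0.8157, 4.0472)
step 3: θ'=2.0472 (R=-1.7500) → pose (-3.3929, -0.5381, 2.0472)
step 4: θ'=0.7972 (R=0.6000) → pose (-3.4969, -1.2325, 0.7972)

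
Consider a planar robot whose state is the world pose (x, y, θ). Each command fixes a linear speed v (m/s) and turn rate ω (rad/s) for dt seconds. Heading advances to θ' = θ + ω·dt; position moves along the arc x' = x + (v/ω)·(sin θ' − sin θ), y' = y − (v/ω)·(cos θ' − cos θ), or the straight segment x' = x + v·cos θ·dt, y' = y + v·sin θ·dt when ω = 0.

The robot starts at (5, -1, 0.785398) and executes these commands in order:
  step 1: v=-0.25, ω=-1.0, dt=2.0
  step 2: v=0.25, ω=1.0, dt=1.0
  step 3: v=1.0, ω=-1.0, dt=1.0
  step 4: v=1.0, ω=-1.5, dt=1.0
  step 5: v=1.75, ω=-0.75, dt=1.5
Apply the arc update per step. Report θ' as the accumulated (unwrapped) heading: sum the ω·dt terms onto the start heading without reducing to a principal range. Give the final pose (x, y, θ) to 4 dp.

step 1: θ'=-1.2146 (R=0.2500) → pose (4.5889, -0.9104, -1.2146)
step 2: θ'=-0.2146 (R=0.2500) → pose (4.7700, -1.0675, -0.2146)
step 3: θ'=-1.2146 (R=-1.0000) → pose (5.4943, -1.6958, -1.2146)
step 4: θ'=-2.7146 (R=-0.6667) → pose (5.1455, -2.5351, -2.7146)
step 5: θ'=-3.8396 (R=-2.3333) → pose (2.6796, -2.1989, -3.8396)

(2.6796, -2.1989, -3.8396)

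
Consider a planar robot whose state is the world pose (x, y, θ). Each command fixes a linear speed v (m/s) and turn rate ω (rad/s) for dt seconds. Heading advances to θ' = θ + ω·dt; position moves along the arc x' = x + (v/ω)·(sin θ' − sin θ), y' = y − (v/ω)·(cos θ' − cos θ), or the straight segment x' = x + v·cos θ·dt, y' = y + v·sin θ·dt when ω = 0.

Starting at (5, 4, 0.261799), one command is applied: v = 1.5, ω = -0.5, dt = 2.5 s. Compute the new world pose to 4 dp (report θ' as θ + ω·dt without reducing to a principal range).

(8.2816, 2.7528, -0.9882)

θ' = 0.2618 + -0.5·2.5 = -0.9882
R = v/ω = 1.5/-0.5 = -3.0000
x' = 5 + -3.0000·(sin -0.9882 − sin 0.2618) = 8.2816
y' = 4 − -3.0000·(cos -0.9882 − cos 0.2618) = 2.7528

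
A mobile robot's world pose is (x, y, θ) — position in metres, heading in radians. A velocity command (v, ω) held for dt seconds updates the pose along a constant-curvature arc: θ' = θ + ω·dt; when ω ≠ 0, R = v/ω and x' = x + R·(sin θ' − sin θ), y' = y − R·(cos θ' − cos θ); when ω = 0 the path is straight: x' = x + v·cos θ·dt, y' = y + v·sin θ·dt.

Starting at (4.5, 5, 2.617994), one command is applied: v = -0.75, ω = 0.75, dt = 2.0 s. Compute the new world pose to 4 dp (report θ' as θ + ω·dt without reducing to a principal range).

(5.8285, 5.3060, 4.1180)

θ' = 2.6180 + 0.75·2.0 = 4.1180
R = v/ω = -0.75/0.75 = -1.0000
x' = 4.5 + -1.0000·(sin 4.1180 − sin 2.6180) = 5.8285
y' = 5 − -1.0000·(cos 4.1180 − cos 2.6180) = 5.3060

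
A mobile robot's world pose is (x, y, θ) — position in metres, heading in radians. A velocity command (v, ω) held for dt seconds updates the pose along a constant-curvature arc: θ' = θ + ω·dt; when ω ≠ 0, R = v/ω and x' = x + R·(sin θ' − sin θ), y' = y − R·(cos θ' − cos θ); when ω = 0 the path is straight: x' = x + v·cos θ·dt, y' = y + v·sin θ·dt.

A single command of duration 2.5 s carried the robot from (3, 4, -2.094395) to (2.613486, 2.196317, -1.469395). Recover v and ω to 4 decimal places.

Δθ = -1.469395 − -2.094395 = 0.625000
ω = Δθ/dt = 0.625000/2.5 = 0.2500
R = −Δy/(cos θ' − cos θ) = 3.0000
v = R·ω = 3.0000·0.2500 = 0.7500

v = 0.7500, ω = 0.2500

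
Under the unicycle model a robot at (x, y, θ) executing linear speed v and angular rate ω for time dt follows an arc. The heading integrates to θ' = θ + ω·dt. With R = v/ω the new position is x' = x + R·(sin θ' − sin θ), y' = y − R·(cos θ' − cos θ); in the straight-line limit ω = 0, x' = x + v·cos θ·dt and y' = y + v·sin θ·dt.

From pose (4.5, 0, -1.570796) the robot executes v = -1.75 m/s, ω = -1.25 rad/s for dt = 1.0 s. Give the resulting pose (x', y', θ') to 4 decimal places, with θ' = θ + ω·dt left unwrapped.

θ' = -1.5708 + -1.25·1.0 = -2.8208
R = v/ω = -1.75/-1.25 = 1.4000
x' = 4.5 + 1.4000·(sin -2.8208 − sin -1.5708) = 5.4585
y' = 0 − 1.4000·(cos -2.8208 − cos -1.5708) = 1.3286

(5.4585, 1.3286, -2.8208)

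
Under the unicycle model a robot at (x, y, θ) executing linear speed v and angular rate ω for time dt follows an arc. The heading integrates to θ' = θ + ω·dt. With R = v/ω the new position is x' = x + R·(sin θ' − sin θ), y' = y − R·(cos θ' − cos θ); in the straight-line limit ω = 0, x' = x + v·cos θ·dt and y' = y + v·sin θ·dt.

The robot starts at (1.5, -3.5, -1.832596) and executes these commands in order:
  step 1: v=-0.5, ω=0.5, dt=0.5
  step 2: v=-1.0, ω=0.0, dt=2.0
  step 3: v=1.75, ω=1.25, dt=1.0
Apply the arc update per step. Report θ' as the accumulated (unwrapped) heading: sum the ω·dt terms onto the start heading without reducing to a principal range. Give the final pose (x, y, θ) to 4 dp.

step 1: θ'=-1.5826 (R=-1.0000) → pose (1.5340, -3.2530, -1.5826)
step 2: θ'=-1.5826 (straight) → pose (1.5576, -1.2531, -1.5826)
step 3: θ'=-0.3326 (R=1.4000) → pose (2.5004, -2.5929, -0.3326)

(2.5004, -2.5929, -0.3326)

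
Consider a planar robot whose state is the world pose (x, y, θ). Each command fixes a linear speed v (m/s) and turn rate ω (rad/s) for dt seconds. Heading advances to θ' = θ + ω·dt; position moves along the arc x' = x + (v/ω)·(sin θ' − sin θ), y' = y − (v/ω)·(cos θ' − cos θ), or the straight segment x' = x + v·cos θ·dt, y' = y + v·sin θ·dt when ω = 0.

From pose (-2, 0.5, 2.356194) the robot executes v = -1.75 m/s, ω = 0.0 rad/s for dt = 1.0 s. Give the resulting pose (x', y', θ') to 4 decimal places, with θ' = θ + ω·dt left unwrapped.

θ' = 2.3562 + 0.0·1.0 = 2.3562
ω = 0 → straight: x' = -2 + -1.75·cos(2.3562)·1.0 = -0.7626
y' = 0.5 + -1.75·sin(2.3562)·1.0 = -0.7374

(-0.7626, -0.7374, 2.3562)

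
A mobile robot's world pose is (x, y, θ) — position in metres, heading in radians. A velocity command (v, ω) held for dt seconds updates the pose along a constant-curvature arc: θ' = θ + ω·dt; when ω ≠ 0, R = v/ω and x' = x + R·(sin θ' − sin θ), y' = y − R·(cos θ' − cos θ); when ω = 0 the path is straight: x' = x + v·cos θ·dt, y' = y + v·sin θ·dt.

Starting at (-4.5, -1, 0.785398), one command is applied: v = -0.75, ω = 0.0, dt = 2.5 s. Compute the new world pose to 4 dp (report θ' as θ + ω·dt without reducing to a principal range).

θ' = 0.7854 + 0.0·2.5 = 0.7854
ω = 0 → straight: x' = -4.5 + -0.75·cos(0.7854)·2.5 = -5.8258
y' = -1 + -0.75·sin(0.7854)·2.5 = -2.3258

(-5.8258, -2.3258, 0.7854)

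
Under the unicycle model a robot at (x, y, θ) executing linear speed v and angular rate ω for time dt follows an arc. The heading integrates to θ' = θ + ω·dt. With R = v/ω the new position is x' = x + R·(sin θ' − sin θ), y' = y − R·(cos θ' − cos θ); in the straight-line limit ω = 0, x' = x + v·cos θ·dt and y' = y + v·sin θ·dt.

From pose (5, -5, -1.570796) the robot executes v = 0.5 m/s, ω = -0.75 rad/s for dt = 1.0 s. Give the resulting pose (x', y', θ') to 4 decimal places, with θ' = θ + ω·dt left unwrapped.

θ' = -1.5708 + -0.75·1.0 = -2.3208
R = v/ω = 0.5/-0.75 = -0.6667
x' = 5 + -0.6667·(sin -2.3208 − sin -1.5708) = 4.8211
y' = -5 − -0.6667·(cos -2.3208 − cos -1.5708) = -5.4544

(4.8211, -5.4544, -2.3208)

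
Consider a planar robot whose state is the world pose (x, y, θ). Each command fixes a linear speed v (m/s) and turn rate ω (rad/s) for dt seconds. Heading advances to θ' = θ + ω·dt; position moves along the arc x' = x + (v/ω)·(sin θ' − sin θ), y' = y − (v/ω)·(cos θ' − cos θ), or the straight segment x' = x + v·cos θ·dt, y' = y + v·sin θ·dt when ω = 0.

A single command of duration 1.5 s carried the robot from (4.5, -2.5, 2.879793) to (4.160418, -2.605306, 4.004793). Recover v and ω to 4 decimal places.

v = 0.2500, ω = 0.7500

Δθ = 4.004793 − 2.879793 = 1.125000
ω = Δθ/dt = 1.125000/1.5 = 0.7500
R = Δx/(sin θ' − sin θ) = 0.3333
v = R·ω = 0.3333·0.7500 = 0.2500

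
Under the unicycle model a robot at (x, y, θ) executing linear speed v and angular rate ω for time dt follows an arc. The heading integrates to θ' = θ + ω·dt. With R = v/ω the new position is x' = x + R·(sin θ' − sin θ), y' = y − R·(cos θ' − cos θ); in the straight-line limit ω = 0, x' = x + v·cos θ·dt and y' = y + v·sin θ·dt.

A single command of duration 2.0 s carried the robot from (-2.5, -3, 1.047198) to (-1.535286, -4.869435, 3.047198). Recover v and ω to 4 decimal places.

v = -1.2500, ω = 1.0000

Δθ = 3.047198 − 1.047198 = 2.000000
ω = Δθ/dt = 2.000000/2.0 = 1.0000
R = −Δy/(cos θ' − cos θ) = -1.2500
v = R·ω = -1.2500·1.0000 = -1.2500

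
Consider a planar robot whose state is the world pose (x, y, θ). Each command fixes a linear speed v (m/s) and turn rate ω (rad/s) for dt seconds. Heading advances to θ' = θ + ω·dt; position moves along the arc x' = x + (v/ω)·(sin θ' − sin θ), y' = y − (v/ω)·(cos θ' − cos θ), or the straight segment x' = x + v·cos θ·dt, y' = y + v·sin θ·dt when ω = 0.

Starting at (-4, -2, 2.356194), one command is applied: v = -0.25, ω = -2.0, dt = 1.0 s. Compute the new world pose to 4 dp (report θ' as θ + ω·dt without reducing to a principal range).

(-4.0448, -2.2055, 0.3562)

θ' = 2.3562 + -2.0·1.0 = 0.3562
R = v/ω = -0.25/-2.0 = 0.1250
x' = -4 + 0.1250·(sin 0.3562 − sin 2.3562) = -4.0448
y' = -2 − 0.1250·(cos 0.3562 − cos 2.3562) = -2.2055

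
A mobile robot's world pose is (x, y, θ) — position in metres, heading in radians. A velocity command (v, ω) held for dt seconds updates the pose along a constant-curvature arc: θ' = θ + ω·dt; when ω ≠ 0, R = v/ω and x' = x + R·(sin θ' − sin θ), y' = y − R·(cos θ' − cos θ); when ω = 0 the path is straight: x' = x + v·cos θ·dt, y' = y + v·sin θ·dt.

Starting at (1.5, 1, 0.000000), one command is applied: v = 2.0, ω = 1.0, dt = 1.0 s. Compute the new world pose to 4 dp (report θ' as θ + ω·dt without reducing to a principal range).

(3.1829, 1.9194, 1.0000)

θ' = 0.0000 + 1.0·1.0 = 1.0000
R = v/ω = 2.0/1.0 = 2.0000
x' = 1.5 + 2.0000·(sin 1.0000 − sin 0.0000) = 3.1829
y' = 1 − 2.0000·(cos 1.0000 − cos 0.0000) = 1.9194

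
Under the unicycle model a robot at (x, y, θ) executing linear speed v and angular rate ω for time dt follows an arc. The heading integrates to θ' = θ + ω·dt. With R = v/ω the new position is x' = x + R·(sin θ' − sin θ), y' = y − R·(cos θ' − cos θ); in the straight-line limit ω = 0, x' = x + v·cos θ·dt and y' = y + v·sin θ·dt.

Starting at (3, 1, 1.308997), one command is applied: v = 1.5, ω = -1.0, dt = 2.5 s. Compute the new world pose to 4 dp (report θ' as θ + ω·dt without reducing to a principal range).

θ' = 1.3090 + -1.0·2.5 = -1.1910
R = v/ω = 1.5/-1.0 = -1.5000
x' = 3 + -1.5000·(sin -1.1910 − sin 1.3090) = 5.8420
y' = 1 − -1.5000·(cos -1.1910 − cos 1.3090) = 1.1679

(5.8420, 1.1679, -1.1910)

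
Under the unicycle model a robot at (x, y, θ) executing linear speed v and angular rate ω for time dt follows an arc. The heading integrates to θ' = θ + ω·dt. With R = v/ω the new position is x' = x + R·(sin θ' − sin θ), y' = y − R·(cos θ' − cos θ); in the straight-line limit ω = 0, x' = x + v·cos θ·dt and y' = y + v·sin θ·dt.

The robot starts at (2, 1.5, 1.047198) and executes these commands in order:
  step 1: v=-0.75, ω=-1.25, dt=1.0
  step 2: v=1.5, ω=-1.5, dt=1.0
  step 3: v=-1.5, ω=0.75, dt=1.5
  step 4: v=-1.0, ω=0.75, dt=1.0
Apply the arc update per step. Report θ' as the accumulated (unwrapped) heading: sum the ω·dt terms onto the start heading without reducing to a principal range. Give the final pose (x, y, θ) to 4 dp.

step 1: θ'=-0.2028 (R=0.6000) → pose (1.3595, 1.2123, -0.2028)
step 2: θ'=-1.7028 (R=-1.0000) → pose (2.1494, 0.1012, -1.7028)
step 3: θ'=-0.5778 (R=-2.0000) → pose (1.2592, 2.0397, -0.5778)
step 4: θ'=0.1722 (R=-1.3333) → pose (0.3025, 2.2365, 0.1722)

(0.3025, 2.2365, 0.1722)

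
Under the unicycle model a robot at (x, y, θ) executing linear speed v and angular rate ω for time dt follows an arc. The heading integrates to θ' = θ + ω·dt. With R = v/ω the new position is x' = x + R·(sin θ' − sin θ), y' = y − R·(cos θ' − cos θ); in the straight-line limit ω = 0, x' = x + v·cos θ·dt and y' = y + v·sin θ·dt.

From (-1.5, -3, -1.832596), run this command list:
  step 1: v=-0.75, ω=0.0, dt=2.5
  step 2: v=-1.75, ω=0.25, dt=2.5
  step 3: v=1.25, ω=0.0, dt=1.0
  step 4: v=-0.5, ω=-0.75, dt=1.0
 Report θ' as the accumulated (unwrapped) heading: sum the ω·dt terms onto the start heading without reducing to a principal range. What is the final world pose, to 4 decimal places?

(-0.7830, 2.4296, -1.9576)

step 1: θ'=-1.8326 (straight) → pose (-1.0147, -1.1889, -1.8326)
step 2: θ'=-1.2076 (R=-7.0000) → pose (-1.2328, 3.1097, -1.2076)
step 3: θ'=-1.2076 (straight) → pose (-0.7888, 1.9413, -1.2076)
step 4: θ'=-1.9576 (R=0.6667) → pose (-0.7830, 2.4296, -1.9576)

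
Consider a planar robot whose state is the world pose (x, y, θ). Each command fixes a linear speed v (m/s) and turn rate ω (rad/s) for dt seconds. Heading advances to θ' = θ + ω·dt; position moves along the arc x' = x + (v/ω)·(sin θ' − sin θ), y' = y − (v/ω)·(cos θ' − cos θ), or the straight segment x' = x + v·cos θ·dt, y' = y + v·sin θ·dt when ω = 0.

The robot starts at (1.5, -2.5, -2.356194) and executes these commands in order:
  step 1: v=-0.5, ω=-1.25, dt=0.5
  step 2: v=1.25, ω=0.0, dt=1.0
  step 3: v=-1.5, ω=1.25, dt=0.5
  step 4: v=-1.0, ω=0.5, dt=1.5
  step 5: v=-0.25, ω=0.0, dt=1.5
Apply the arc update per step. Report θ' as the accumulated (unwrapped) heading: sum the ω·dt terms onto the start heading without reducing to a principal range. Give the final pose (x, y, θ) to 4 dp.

(1.7397, -0.5334, -1.6062)

step 1: θ'=-2.9812 (R=0.4000) → pose (1.7190, -2.3880, -2.9812)
step 2: θ'=-2.9812 (straight) → pose (0.4850, -2.5876, -2.9812)
step 3: θ'=-2.3562 (R=-1.2000) → pose (1.1419, -2.2515, -2.3562)
step 4: θ'=-1.6062 (R=-2.0000) → pose (1.7264, -0.9081, -1.6062)
step 5: θ'=-1.6062 (straight) → pose (1.7397, -0.5334, -1.6062)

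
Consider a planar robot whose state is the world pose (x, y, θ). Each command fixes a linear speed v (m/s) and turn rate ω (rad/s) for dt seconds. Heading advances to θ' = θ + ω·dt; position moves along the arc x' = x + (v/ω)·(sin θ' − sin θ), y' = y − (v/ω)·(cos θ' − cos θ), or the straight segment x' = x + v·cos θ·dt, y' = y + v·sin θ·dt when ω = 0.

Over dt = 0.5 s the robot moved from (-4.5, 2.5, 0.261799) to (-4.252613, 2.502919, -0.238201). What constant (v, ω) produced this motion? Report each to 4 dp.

Δθ = -0.238201 − 0.261799 = -0.500000
ω = Δθ/dt = -0.500000/0.5 = -1.0000
R = Δx/(sin θ' − sin θ) = -0.5000
v = R·ω = -0.5000·-1.0000 = 0.5000

v = 0.5000, ω = -1.0000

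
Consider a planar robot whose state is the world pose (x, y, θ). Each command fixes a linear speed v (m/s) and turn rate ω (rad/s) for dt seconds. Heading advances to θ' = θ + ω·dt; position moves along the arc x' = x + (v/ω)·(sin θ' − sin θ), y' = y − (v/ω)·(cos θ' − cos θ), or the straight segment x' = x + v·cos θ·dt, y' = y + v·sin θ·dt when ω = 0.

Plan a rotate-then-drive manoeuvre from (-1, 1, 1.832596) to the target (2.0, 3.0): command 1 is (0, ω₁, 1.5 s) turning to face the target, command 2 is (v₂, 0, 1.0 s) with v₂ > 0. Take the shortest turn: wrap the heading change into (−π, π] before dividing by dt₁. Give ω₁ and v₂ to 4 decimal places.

heading to target = atan2(3−1, 2−-1) = 0.5880
Δθ = wrap(0.5880 − 1.8326) = -1.2446; ω₁ = Δθ/dt₁ = -0.8297
distance = √((2−-1)² + (3−1)²) = 3.6056; v₂ = distance/dt₂ = 3.6056

ω₁ = -0.8297, v₂ = 3.6056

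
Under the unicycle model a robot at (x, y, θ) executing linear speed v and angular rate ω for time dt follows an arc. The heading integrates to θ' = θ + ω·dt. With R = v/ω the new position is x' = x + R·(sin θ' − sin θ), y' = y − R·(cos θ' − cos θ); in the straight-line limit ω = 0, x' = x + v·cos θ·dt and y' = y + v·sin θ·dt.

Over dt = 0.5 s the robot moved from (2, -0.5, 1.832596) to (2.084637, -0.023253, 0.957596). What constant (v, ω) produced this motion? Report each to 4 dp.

v = 1.0000, ω = -1.7500

Δθ = 0.957596 − 1.832596 = -0.875000
ω = Δθ/dt = -0.875000/0.5 = -1.7500
R = −Δy/(cos θ' − cos θ) = -0.5714
v = R·ω = -0.5714·-1.7500 = 1.0000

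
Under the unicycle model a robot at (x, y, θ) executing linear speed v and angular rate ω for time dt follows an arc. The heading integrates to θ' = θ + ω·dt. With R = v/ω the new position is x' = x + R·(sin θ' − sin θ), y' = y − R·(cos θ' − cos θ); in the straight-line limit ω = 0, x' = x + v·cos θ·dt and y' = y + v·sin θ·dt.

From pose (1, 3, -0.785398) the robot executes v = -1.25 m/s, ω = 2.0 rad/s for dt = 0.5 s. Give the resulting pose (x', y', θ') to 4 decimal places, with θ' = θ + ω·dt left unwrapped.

θ' = -0.7854 + 2.0·0.5 = 0.2146
R = v/ω = -1.25/2.0 = -0.6250
x' = 1 + -0.6250·(sin 0.2146 − sin -0.7854) = 0.4250
y' = 3 − -0.6250·(cos 0.2146 − cos -0.7854) = 3.1687

(0.4250, 3.1687, 0.2146)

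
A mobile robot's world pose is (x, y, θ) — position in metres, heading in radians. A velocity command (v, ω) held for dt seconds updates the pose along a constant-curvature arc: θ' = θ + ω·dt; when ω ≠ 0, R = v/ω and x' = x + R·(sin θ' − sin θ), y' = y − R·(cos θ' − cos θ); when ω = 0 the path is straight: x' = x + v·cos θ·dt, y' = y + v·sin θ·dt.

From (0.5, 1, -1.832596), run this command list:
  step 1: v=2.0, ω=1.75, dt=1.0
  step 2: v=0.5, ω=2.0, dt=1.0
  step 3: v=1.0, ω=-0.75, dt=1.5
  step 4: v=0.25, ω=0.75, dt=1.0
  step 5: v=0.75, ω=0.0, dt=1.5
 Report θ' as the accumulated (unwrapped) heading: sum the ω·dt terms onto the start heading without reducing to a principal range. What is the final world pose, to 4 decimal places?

step 1: θ'=-0.0826 (R=1.1429) → pose (1.5096, -0.4348, -0.0826)
step 2: θ'=1.9174 (R=0.2500) → pose (1.7654, -0.1007, 1.9174)
step 3: θ'=0.7924 (R=-1.3333) → pose (2.0700, 1.2884, 0.7924)
step 4: θ'=1.5424 (R=0.3333) → pose (2.1659, 1.5130, 1.5424)
step 5: θ'=1.5424 (straight) → pose (2.1978, 2.6376, 1.5424)

(2.1978, 2.6376, 1.5424)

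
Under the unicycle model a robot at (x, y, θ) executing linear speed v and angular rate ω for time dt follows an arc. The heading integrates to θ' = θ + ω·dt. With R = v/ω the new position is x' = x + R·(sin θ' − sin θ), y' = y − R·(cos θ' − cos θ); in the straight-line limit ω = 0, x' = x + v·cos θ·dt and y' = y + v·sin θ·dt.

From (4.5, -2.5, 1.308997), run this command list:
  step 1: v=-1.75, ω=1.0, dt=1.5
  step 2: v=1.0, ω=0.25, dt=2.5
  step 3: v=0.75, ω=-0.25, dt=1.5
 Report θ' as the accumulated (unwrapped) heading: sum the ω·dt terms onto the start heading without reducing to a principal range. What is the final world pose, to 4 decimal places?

step 1: θ'=2.8090 (R=-1.7500) → pose (5.6190, -4.6070, 2.8090)
step 2: θ'=3.4340 (R=4.0000) → pose (3.1600, -4.5576, 3.4340)
step 3: θ'=3.0590 (R=-3.0000) → pose (2.0477, -4.6747, 3.0590)

(2.0477, -4.6747, 3.0590)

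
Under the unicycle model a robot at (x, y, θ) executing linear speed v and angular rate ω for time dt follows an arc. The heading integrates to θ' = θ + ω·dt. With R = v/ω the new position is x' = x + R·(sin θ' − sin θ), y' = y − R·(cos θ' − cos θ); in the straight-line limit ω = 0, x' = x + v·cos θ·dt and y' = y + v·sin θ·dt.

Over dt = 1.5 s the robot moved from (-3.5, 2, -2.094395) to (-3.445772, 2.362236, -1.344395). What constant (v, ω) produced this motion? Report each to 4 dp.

Δθ = -1.344395 − -2.094395 = 0.750000
ω = Δθ/dt = 0.750000/1.5 = 0.5000
R = −Δy/(cos θ' − cos θ) = -0.5000
v = R·ω = -0.5000·0.5000 = -0.2500

v = -0.2500, ω = 0.5000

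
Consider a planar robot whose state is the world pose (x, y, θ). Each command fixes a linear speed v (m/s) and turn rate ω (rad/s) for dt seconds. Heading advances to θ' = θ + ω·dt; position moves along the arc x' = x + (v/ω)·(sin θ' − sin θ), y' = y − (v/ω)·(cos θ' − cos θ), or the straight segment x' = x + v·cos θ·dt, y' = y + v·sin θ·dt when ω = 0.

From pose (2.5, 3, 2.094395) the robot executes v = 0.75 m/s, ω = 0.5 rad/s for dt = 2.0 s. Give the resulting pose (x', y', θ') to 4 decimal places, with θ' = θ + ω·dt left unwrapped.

θ' = 2.0944 + 0.5·2.0 = 3.0944
R = v/ω = 0.75/0.5 = 1.5000
x' = 2.5 + 1.5000·(sin 3.0944 − sin 2.0944) = 1.2717
y' = 3 − 1.5000·(cos 3.0944 − cos 2.0944) = 3.7483

(1.2717, 3.7483, 3.0944)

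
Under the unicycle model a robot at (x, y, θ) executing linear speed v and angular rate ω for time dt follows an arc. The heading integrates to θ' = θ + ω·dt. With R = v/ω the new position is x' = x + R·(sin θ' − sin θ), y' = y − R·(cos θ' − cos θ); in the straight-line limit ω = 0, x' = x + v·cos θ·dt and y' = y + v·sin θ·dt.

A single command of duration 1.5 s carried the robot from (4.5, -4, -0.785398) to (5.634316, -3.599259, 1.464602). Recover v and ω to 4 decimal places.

Δθ = 1.464602 − -0.785398 = 2.250000
ω = Δθ/dt = 2.250000/1.5 = 1.5000
R = Δx/(sin θ' − sin θ) = 0.6667
v = R·ω = 0.6667·1.5000 = 1.0000

v = 1.0000, ω = 1.5000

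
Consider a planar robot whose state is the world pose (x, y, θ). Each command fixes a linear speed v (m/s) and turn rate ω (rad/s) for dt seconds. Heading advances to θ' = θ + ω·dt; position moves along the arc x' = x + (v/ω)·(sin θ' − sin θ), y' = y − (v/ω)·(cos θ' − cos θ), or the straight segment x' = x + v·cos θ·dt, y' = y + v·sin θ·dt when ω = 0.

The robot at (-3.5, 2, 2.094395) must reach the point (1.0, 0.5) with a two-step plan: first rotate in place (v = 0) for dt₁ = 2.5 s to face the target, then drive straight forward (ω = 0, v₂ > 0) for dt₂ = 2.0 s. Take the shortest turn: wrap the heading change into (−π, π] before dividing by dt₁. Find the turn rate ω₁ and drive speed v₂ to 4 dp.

heading to target = atan2(0.5−2, 1−-3.5) = -0.3218
Δθ = wrap(-0.3218 − 2.0944) = -2.4161; ω₁ = Δθ/dt₁ = -0.9665
distance = √((1−-3.5)² + (0.5−2)²) = 4.7434; v₂ = distance/dt₂ = 2.3717

ω₁ = -0.9665, v₂ = 2.3717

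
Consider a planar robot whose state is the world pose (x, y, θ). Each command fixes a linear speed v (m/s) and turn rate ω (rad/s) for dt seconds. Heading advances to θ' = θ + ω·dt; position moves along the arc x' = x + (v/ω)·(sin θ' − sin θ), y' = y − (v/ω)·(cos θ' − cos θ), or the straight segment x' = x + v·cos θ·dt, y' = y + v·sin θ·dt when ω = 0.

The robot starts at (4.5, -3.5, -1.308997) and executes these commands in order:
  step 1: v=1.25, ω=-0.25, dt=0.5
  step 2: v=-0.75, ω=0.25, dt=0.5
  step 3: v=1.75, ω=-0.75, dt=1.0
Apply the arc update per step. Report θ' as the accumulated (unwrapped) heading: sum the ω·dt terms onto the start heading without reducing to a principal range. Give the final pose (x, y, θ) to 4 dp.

(4.3564, -5.4432, -2.0590)

step 1: θ'=-1.4340 (R=-5.0000) → pose (4.6237, -4.1122, -1.4340)
step 2: θ'=-1.3090 (R=-3.0000) → pose (4.5495, -3.7449, -1.3090)
step 3: θ'=-2.0590 (R=-2.3333) → pose (4.3564, -5.4432, -2.0590)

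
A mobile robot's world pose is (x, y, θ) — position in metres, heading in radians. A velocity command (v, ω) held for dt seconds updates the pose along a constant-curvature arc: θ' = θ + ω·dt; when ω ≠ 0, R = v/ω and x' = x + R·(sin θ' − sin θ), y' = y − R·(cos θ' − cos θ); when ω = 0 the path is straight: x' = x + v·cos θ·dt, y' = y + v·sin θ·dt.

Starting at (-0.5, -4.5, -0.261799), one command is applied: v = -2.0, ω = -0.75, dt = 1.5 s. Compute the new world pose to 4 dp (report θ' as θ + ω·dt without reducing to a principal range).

(-2.4315, -2.4121, -1.3868)

θ' = -0.2618 + -0.75·1.5 = -1.3868
R = v/ω = -2.0/-0.75 = 2.6667
x' = -0.5 + 2.6667·(sin -1.3868 − sin -0.2618) = -2.4315
y' = -4.5 − 2.6667·(cos -1.3868 − cos -0.2618) = -2.4121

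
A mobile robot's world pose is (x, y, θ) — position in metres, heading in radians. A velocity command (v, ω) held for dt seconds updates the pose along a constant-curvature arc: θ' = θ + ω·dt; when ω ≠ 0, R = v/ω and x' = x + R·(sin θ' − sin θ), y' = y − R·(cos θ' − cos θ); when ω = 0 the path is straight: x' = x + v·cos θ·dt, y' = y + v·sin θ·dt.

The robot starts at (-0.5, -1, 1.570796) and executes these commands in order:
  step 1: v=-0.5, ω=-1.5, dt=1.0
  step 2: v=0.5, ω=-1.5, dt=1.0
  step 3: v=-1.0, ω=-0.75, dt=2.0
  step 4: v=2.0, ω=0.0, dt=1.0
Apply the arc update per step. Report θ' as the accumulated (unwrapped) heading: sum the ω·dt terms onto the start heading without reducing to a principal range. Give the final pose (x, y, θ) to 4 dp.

step 1: θ'=0.0708 (R=0.3333) → pose (-0.8098, -1.3325, 0.0708)
step 2: θ'=-1.4292 (R=-0.3333) → pose (-0.4562, -1.6180, -1.4292)
step 3: θ'=-2.9292 (R=1.3333) → pose (0.5828, -0.1264, -2.9292)
step 4: θ'=-2.9292 (straight) → pose (-1.3723, -0.5480, -2.9292)

(-1.3723, -0.5480, -2.9292)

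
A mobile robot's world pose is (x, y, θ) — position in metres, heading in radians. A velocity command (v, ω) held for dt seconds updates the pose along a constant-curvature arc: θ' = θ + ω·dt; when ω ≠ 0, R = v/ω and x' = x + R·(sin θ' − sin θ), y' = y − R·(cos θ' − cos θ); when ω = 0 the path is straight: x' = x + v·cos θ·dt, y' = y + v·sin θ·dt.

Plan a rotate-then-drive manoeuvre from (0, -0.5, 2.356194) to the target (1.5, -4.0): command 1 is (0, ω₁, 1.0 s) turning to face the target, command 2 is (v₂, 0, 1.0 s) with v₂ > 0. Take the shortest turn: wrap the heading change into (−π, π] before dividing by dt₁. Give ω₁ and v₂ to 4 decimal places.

heading to target = atan2(-4−-0.5, 1.5−0) = -1.1659
Δθ = wrap(-1.1659 − 2.3562) = 2.7611; ω₁ = Δθ/dt₁ = 2.7611
distance = √((1.5−0)² + (-4−-0.5)²) = 3.8079; v₂ = distance/dt₂ = 3.8079

ω₁ = 2.7611, v₂ = 3.8079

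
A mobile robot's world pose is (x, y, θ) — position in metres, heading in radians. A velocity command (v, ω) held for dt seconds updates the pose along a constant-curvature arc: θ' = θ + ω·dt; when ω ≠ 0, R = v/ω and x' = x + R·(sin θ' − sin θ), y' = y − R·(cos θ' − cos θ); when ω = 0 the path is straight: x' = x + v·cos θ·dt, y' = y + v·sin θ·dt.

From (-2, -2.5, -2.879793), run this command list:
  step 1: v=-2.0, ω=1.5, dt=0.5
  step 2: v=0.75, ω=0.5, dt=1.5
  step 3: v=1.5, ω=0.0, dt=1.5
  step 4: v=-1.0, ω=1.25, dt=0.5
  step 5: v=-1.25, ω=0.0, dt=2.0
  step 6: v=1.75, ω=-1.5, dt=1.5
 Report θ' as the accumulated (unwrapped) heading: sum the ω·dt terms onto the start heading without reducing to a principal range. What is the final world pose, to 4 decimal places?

(-3.6872, -5.0704, -3.0048)

step 1: θ'=-2.1298 (R=-1.3333) → pose (-1.2147, -1.9192, -2.1298)
step 2: θ'=-1.3798 (R=1.5000) → pose (-1.4157, -2.9995, -1.3798)
step 3: θ'=-1.3798 (straight) → pose (-0.9886, -5.2086, -1.3798)
step 4: θ'=-0.7548 (R=-0.8000) → pose (-1.2259, -4.7777, -0.7548)
step 5: θ'=-0.7548 (straight) → pose (-3.0470, -3.0649, -0.7548)
step 6: θ'=-3.0048 (R=-1.1667) → pose (-3.6872, -5.0704, -3.0048)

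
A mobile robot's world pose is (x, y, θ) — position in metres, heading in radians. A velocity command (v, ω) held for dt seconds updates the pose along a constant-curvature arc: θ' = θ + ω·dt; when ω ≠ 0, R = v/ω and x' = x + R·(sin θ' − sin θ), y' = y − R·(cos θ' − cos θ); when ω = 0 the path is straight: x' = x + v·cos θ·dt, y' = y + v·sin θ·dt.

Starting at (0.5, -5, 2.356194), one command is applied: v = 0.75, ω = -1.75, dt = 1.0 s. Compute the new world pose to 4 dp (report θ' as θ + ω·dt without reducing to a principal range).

θ' = 2.3562 + -1.75·1.0 = 0.6062
R = v/ω = 0.75/-1.75 = -0.4286
x' = 0.5 + -0.4286·(sin 0.6062 − sin 2.3562) = 0.5589
y' = -5 − -0.4286·(cos 0.6062 − cos 2.3562) = -4.3447

(0.5589, -4.3447, 0.6062)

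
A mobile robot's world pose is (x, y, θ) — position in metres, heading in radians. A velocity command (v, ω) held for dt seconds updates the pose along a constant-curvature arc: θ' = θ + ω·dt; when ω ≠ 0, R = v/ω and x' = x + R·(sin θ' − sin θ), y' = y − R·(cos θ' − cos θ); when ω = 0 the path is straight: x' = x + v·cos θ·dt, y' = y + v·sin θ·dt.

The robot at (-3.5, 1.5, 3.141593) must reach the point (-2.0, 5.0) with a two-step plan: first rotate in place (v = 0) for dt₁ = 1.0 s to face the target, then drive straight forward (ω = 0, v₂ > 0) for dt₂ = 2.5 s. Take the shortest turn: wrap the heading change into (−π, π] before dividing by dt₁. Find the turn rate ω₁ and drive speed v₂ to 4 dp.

heading to target = atan2(5−1.5, -2−-3.5) = 1.1659
Δθ = wrap(1.1659 − 3.1416) = -1.9757; ω₁ = Δθ/dt₁ = -1.9757
distance = √((-2−-3.5)² + (5−1.5)²) = 3.8079; v₂ = distance/dt₂ = 1.5232

ω₁ = -1.9757, v₂ = 1.5232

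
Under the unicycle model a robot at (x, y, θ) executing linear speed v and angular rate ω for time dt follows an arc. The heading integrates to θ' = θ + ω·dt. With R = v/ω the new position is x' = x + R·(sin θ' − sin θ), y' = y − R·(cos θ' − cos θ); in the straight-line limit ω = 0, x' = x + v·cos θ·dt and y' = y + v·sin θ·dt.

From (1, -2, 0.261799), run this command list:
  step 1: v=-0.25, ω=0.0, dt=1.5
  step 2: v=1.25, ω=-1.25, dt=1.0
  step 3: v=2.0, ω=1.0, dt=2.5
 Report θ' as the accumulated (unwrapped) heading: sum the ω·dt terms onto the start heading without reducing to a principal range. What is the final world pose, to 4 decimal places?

(5.3982, -1.5303, 1.5118)

step 1: θ'=0.2618 (straight) → pose (0.6378, -2.0971, 0.2618)
step 2: θ'=-0.9882 (R=-1.0000) → pose (1.7316, -2.5128, -0.9882)
step 3: θ'=1.5118 (R=2.0000) → pose (5.3982, -1.5303, 1.5118)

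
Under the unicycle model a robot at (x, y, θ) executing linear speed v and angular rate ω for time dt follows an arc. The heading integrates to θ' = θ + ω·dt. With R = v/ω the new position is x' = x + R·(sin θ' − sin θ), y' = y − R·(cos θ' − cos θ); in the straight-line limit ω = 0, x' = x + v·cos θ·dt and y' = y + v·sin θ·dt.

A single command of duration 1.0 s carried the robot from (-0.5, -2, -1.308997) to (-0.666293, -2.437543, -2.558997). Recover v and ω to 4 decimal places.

v = 0.5000, ω = -1.2500

Δθ = -2.558997 − -1.308997 = -1.250000
ω = Δθ/dt = -1.250000/1.0 = -1.2500
R = −Δy/(cos θ' − cos θ) = -0.4000
v = R·ω = -0.4000·-1.2500 = 0.5000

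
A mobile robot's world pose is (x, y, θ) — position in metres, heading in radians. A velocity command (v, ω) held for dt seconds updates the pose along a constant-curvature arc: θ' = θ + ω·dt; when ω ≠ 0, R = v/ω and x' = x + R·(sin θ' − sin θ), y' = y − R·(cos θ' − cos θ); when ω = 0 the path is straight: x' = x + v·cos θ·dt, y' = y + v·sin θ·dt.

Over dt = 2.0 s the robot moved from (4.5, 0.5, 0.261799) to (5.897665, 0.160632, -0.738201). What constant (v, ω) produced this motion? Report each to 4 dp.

Δθ = -0.738201 − 0.261799 = -1.000000
ω = Δθ/dt = -1.000000/2.0 = -0.5000
R = Δx/(sin θ' − sin θ) = -1.5000
v = R·ω = -1.5000·-0.5000 = 0.7500

v = 0.7500, ω = -0.5000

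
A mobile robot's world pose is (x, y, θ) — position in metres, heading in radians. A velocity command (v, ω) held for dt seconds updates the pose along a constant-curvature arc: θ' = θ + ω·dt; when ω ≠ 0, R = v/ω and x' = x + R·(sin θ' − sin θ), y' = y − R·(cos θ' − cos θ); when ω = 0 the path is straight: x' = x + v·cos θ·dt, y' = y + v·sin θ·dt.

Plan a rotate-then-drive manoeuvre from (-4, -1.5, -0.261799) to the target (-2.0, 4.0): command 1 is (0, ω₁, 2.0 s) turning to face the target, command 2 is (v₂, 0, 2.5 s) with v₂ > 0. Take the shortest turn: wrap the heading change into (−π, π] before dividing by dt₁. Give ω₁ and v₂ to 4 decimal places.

heading to target = atan2(4−-1.5, -2−-4) = 1.2220
Δθ = wrap(1.2220 − -0.2618) = 1.4838; ω₁ = Δθ/dt₁ = 0.7419
distance = √((-2−-4)² + (4−-1.5)²) = 5.8523; v₂ = distance/dt₂ = 2.3409

ω₁ = 0.7419, v₂ = 2.3409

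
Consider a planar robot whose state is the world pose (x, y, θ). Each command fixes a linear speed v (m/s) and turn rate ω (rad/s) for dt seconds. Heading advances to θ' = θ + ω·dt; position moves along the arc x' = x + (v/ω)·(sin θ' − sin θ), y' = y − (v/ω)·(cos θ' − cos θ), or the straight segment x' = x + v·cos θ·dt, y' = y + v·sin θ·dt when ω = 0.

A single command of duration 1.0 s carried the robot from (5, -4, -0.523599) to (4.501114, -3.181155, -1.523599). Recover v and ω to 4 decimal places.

v = -1.0000, ω = -1.0000

Δθ = -1.523599 − -0.523599 = -1.000000
ω = Δθ/dt = -1.000000/1.0 = -1.0000
R = −Δy/(cos θ' − cos θ) = 1.0000
v = R·ω = 1.0000·-1.0000 = -1.0000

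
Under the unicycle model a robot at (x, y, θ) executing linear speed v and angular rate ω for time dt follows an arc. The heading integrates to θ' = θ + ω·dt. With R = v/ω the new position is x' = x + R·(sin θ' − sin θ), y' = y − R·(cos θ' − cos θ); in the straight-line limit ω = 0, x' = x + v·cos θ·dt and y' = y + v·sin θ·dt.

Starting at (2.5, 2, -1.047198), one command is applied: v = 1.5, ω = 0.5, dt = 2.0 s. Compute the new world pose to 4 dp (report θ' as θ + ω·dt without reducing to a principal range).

θ' = -1.0472 + 0.5·2.0 = -0.0472
R = v/ω = 1.5/0.5 = 3.0000
x' = 2.5 + 3.0000·(sin -0.0472 − sin -1.0472) = 4.9565
y' = 2 − 3.0000·(cos -0.0472 − cos -1.0472) = 0.5033

(4.9565, 0.5033, -0.0472)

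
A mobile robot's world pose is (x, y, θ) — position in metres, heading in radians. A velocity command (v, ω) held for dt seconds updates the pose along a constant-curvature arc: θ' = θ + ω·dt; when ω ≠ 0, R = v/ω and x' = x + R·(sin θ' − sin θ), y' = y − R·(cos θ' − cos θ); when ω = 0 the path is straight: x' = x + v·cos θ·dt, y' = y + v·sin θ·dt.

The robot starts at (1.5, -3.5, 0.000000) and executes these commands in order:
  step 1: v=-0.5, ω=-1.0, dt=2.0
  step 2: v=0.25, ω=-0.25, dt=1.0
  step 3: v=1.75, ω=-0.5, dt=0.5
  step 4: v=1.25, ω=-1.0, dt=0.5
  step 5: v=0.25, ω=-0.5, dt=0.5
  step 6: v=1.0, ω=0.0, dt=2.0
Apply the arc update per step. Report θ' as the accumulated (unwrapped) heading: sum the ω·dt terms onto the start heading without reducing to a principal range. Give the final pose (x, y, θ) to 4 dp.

(-2.3991, -3.6311, -3.2500)

step 1: θ'=-2.0000 (R=0.5000) → pose (1.0454, -2.7919, -2.0000)
step 2: θ'=-2.2500 (R=-1.0000) → pose (0.9141, -3.0040, -2.2500)
step 3: θ'=-2.5000 (R=-3.5000) → pose (0.2855, -3.6093, -2.5000)
step 4: θ'=-3.0000 (R=-1.2500) → pose (-0.2862, -3.8454, -3.0000)
step 5: θ'=-3.2500 (R=-0.5000) → pose (-0.4108, -3.8475, -3.2500)
step 6: θ'=-3.2500 (straight) → pose (-2.3991, -3.6311, -3.2500)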